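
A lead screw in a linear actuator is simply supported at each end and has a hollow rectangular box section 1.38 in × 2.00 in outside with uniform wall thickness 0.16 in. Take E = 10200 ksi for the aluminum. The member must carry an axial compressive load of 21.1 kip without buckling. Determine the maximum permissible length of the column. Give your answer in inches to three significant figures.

L_max ≈ 36.0 in

Inner dimensions: h_i = 2.00 − 2×0.16 = 1.680 in, b_i = 1.38 − 2×0.16 = 1.060 in
Weak-axis I_min = (h_o·b_o³ − h_i·b_i³)/12 with b_o = 1.38, b_i = 1.060 in (shorter outer/inner sides).
I_min = (2.00×1.38³ − 1.680×1.060³)/12 = 0.2713 in⁴
At the buckling limit P_cr = P = 2.110×10^4 lb
From P_cr = π²EI/(K·L)²:  L = (1/K)·√(π²EI/P_cr) = (1/1)·√(π²×1.02×10^7×0.2713/2.110×10^4)
L = 36.0 in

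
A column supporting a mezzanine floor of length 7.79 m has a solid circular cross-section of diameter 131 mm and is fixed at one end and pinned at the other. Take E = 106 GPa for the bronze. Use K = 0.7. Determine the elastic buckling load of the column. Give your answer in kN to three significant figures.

I = πd⁴/64 = π×131⁴/64 = 1.446×10^7 mm⁴
I = 1.446×10^7 mm⁴ = 1.446×10^-5 m⁴
Effective length L_e = K·L = 0.7 × 7.79 = 5.453 m
P_cr = π²EI / L_e² = π² × 106×10⁹ × 1.446×10^-5 / 5.453² = 5.086×10^5 N

P_cr ≈ 509 kN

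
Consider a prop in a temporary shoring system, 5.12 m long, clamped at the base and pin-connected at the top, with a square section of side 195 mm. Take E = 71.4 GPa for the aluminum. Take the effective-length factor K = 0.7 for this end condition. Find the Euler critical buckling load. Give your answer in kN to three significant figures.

I = a⁴/12 = 195⁴/12 = 1.205×10^8 mm⁴
I = 1.205×10^8 mm⁴ = 1.205×10^-4 m⁴
Effective length L_e = K·L = 0.7 × 5.12 = 3.584 m
P_cr = π²EI / L_e² = π² × 71.4×10⁹ × 1.205×10^-4 / 3.584² = 6.610×10^6 N

P_cr ≈ 6610 kN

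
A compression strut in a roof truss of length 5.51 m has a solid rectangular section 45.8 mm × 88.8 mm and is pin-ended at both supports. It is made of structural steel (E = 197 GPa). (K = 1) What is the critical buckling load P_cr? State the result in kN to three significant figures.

Buckling occurs about the weak axis: I_min = h·b³/12 with b = 45.8 mm (the shorter side).
I_min = 88.8×45.8³/12 = 7.109×10^5 mm⁴
I = 7.109×10^5 mm⁴ = 7.109×10^-7 m⁴
Effective length L_e = K·L = 1 × 5.51 = 5.510 m
P_cr = π²EI / L_e² = π² × 197×10⁹ × 7.109×10^-7 / 5.510² = 4.553×10^4 N

P_cr ≈ 45.5 kN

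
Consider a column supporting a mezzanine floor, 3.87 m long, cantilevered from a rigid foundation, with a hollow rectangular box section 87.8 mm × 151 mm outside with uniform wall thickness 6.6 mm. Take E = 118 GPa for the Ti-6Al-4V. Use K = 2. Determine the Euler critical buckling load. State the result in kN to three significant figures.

P_cr ≈ 72.9 kN

Inner dimensions: h_i = 151 − 2×6.6 = 137.8 mm, b_i = 87.8 − 2×6.6 = 74.60 mm
Weak-axis I_min = (h_o·b_o³ − h_i·b_i³)/12 with b_o = 87.8, b_i = 74.60 mm (shorter outer/inner sides).
I_min = (151×87.8³ − 137.8×74.60³)/12 = 3.749×10^6 mm⁴
I = 3.749×10^6 mm⁴ = 3.749×10^-6 m⁴
Effective length L_e = K·L = 2 × 3.87 = 7.740 m
P_cr = π²EI / L_e² = π² × 118×10⁹ × 3.749×10^-6 / 7.740² = 7.289×10^4 N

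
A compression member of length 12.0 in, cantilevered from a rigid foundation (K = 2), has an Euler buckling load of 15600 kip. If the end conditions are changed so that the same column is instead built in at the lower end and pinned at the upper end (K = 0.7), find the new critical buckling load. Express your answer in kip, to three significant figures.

P_cr ≈ 127000 kip

P_cr ∝ 1/K², so P_cr,new = P_cr,old × (K_old/K_new)² = 15600 × (2/0.7)²
= 15600 × 8.163 = 127000 kip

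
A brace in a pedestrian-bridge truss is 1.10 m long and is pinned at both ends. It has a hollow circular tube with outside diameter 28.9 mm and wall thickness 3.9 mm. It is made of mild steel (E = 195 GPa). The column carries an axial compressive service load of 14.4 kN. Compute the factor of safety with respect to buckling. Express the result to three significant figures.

n ≈ 2.71

Inner diameter d_i = 28.9 − 2×3.9 = 21.10 mm
I = π(d_o⁴ − d_i⁴)/64 = π(28.9⁴ − 21.10⁴)/64 = 2.451×10^4 mm⁴
I = 2.451×10^4 mm⁴ = 2.451×10^-8 m⁴
Effective length L_e = K·L = 1 × 1.10 = 1.100 m
P_cr = π²EI / L_e² = π² × 195×10⁹ × 2.451×10^-8 / 1.100² = 3.899×10^4 N
Factor of safety n = P_cr / P = 38.988 / 14.4 = 2.71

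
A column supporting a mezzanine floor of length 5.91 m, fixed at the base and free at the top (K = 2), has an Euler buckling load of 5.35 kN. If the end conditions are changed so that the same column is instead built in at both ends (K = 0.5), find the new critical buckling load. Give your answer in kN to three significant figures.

P_cr ≈ 85.6 kN

P_cr ∝ 1/K², so P_cr,new = P_cr,old × (K_old/K_new)² = 5.35 × (2/0.5)²
= 5.35 × 16.00 = 85.6 kN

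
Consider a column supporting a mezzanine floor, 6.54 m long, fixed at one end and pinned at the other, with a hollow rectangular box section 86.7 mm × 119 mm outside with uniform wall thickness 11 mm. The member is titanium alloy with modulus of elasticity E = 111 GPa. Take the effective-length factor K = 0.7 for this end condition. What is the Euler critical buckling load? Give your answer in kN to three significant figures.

Inner dimensions: h_i = 119 − 2×11 = 97.00 mm, b_i = 86.7 − 2×11 = 64.70 mm
Weak-axis I_min = (h_o·b_o³ − h_i·b_i³)/12 with b_o = 86.7, b_i = 64.70 mm (shorter outer/inner sides).
I_min = (119×86.7³ − 97.00×64.70³)/12 = 4.274×10^6 mm⁴
I = 4.274×10^6 mm⁴ = 4.274×10^-6 m⁴
Effective length L_e = K·L = 0.7 × 6.54 = 4.578 m
P_cr = π²EI / L_e² = π² × 111×10⁹ × 4.274×10^-6 / 4.578² = 2.234×10^5 N

P_cr ≈ 223 kN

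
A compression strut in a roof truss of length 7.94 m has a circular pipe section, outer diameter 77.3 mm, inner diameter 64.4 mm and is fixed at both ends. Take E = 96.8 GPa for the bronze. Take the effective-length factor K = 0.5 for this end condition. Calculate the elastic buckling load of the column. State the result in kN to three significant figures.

P_cr ≈ 55.1 kN

d_o = 77.3 mm, d_i = 64.4 mm
I = π(d_o⁴ − d_i⁴)/64 = π(77.3⁴ − 64.40⁴)/64 = 9.083×10^5 mm⁴
I = 9.083×10^5 mm⁴ = 9.083×10^-7 m⁴
Effective length L_e = K·L = 0.5 × 7.94 = 3.970 m
P_cr = π²EI / L_e² = π² × 96.8×10⁹ × 9.083×10^-7 / 3.970² = 5.506×10^4 N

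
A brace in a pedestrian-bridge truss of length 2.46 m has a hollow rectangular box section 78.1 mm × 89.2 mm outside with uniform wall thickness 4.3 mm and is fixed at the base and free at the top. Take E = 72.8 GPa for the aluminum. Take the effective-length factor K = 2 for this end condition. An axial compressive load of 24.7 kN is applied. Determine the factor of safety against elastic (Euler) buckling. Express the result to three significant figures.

n ≈ 1.55

Inner dimensions: h_i = 89.2 − 2×4.3 = 80.60 mm, b_i = 78.1 − 2×4.3 = 69.50 mm
Weak-axis I_min = (h_o·b_o³ − h_i·b_i³)/12 with b_o = 78.1, b_i = 69.50 mm (shorter outer/inner sides).
I_min = (89.2×78.1³ − 80.60×69.50³)/12 = 1.286×10^6 mm⁴
I = 1.286×10^6 mm⁴ = 1.286×10^-6 m⁴
Effective length L_e = K·L = 2 × 2.46 = 4.920 m
P_cr = π²EI / L_e² = π² × 72.8×10⁹ × 1.286×10^-6 / 4.920² = 3.818×10^4 N
Factor of safety n = P_cr / P = 38.180 / 24.7 = 1.55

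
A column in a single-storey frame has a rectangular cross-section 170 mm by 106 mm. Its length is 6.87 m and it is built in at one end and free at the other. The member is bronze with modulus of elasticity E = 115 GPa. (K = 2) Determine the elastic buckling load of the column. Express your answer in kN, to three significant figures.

Buckling occurs about the weak axis: I_min = h·b³/12 with b = 106 mm (the shorter side).
I_min = 170×106³/12 = 1.687×10^7 mm⁴
I = 1.687×10^7 mm⁴ = 1.687×10^-5 m⁴
Effective length L_e = K·L = 2 × 6.87 = 13.74 m
P_cr = π²EI / L_e² = π² × 115×10⁹ × 1.687×10^-5 / 13.74² = 1.014×10^5 N

P_cr ≈ 101 kN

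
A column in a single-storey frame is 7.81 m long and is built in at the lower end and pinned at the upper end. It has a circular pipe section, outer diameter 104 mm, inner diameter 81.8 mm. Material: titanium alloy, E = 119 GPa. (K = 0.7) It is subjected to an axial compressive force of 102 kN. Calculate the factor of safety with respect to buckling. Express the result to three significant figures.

d_o = 104 mm, d_i = 81.8 mm
I = π(d_o⁴ − d_i⁴)/64 = π(104⁴ − 81.80⁴)/64 = 3.545×10^6 mm⁴
I = 3.545×10^6 mm⁴ = 3.545×10^-6 m⁴
Effective length L_e = K·L = 0.7 × 7.81 = 5.467 m
P_cr = π²EI / L_e² = π² × 119×10⁹ × 3.545×10^-6 / 5.467² = 1.393×10^5 N
Factor of safety n = P_cr / P = 139.29 / 102 = 1.37

n ≈ 1.37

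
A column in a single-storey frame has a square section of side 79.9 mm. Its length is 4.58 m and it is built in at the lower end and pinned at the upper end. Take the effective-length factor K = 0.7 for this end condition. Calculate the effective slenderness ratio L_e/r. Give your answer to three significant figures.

λ ≈ 139

For a square r = a/√12 = 79.9/√12 = 23.07 mm
L_e = K·L = 0.7 × 4.58 m = 3.206 m = 3206.0 mm
λ = L_e / r_min = 3206.0 / 23.07 = 139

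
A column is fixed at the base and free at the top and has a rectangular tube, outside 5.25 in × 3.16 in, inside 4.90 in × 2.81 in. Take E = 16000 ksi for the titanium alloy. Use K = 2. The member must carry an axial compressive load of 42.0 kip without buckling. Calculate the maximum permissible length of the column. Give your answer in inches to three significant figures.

Weak-axis I_min = (h_o·b_o³ − h_i·b_i³)/12 with b_o = 3.16, b_i = 2.810 in (shorter outer/inner sides).
I_min = (5.25×3.16³ − 4.900×2.810³)/12 = 4.745 in⁴
At the buckling limit P_cr = P = 4.200×10^4 lb
From P_cr = π²EI/(K·L)²:  L = (1/K)·√(π²EI/P_cr) = (1/2)·√(π²×1.60×10^7×4.745/4.200×10^4)
L = 66.8 in

L_max ≈ 66.8 in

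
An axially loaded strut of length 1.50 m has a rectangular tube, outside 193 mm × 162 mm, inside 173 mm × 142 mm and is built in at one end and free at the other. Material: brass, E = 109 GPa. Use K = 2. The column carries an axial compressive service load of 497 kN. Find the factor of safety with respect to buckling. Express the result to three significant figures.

Weak-axis I_min = (h_o·b_o³ − h_i·b_i³)/12 with b_o = 162, b_i = 142.0 mm (shorter outer/inner sides).
I_min = (193×162³ − 173.0×142.0³)/12 = 2.710×10^7 mm⁴
I = 2.710×10^7 mm⁴ = 2.710×10^-5 m⁴
Effective length L_e = K·L = 2 × 1.50 = 3.000 m
P_cr = π²EI / L_e² = π² × 109×10⁹ × 2.710×10^-5 / 3.000² = 3.239×10^6 N
Factor of safety n = P_cr / P = 3239.3 / 497 = 6.52

n ≈ 6.52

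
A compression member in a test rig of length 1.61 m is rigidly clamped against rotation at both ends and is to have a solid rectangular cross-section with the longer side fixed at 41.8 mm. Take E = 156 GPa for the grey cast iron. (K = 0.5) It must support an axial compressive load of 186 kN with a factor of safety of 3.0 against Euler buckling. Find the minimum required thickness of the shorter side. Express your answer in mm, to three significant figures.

Required P_cr = n·P = 3.0 × 186 = 558.0 kN
L_e = K·L = 0.5 × 1.61 = 0.8050 m
Required I = P_cr·L_e²/(π²E) = 5.580×10^5 × 0.8050² / (π² × 1.56×10^11) = 2.349×10^-7 m⁴
I_req = 2.349×10^5 mm⁴
Rectangle, weak axis: I_min = h·b³/12 with h = 41.8 mm fixed  ⇒  b = (12I/h)^(1/3) = 40.7 mm

b ≈ 40.7 mm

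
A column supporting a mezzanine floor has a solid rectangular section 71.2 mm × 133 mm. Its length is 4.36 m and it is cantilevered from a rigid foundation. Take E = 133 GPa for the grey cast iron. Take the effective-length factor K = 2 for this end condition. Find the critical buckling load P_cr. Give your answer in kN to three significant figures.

P_cr ≈ 69.1 kN

Buckling occurs about the weak axis: I_min = h·b³/12 with b = 71.2 mm (the shorter side).
I_min = 133×71.2³/12 = 4.000×10^6 mm⁴
I = 4.000×10^6 mm⁴ = 4.000×10^-6 m⁴
Effective length L_e = K·L = 2 × 4.36 = 8.720 m
P_cr = π²EI / L_e² = π² × 133×10⁹ × 4.000×10^-6 / 8.720² = 6.906×10^4 N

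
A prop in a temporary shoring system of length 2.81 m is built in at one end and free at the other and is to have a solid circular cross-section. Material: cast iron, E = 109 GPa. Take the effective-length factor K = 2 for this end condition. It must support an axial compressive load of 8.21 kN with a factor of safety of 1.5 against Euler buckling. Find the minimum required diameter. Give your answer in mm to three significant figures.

d ≈ 52.1 mm

Required P_cr = n·P = 1.5 × 8.21 = 12.32 kN
L_e = K·L = 2 × 2.81 = 5.620 m
Required I = P_cr·L_e²/(π²E) = 1.232×10^4 × 5.620² / (π² × 1.09×10^11) = 3.616×10^-7 m⁴
I_req = 3.616×10^5 mm⁴
Solid circle: I = πd⁴/64  ⇒  d = (64I/π)^(1/4) = (64×3.616×10^5/π)^(1/4) = 52.1 mm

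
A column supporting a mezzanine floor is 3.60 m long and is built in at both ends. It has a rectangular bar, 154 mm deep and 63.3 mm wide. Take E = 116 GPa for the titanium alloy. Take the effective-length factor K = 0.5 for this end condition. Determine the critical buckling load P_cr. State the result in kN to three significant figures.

P_cr ≈ 1150 kN

Buckling occurs about the weak axis: I_min = h·b³/12 with b = 63.3 mm (the shorter side).
I_min = 154×63.3³/12 = 3.255×10^6 mm⁴
I = 3.255×10^6 mm⁴ = 3.255×10^-6 m⁴
Effective length L_e = K·L = 0.5 × 3.60 = 1.800 m
P_cr = π²EI / L_e² = π² × 116×10⁹ × 3.255×10^-6 / 1.800² = 1.150×10^6 N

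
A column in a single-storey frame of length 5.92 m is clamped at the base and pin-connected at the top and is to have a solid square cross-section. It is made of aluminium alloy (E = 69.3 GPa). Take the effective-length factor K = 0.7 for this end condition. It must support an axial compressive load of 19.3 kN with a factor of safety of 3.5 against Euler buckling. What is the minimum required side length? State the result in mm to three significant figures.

a ≈ 67.2 mm

Required P_cr = n·P = 3.5 × 19.3 = 67.55 kN
L_e = K·L = 0.7 × 5.92 = 4.144 m
Required I = P_cr·L_e²/(π²E) = 6.755×10^4 × 4.144² / (π² × 6.93×10^10) = 1.696×10^-6 m⁴
I_req = 1.696×10^6 mm⁴
Solid square: I = a⁴/12  ⇒  a = (12I)^(1/4) = (12×1.696×10^6)^(1/4) = 67.2 mm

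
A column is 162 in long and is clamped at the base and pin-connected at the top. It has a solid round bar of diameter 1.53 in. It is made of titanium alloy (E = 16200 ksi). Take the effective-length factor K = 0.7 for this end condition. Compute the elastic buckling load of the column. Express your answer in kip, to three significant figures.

P_cr ≈ 3.34 kip

I = πd⁴/64 = π×1.53⁴/64 = 0.2690 in⁴
Effective length L_e = K·L = 0.7 × 162 = 113.4 in
P_cr = π²EI / L_e² = π² × 16200×10³ × 0.2690 / 113.4² = 3.344×10^3 lb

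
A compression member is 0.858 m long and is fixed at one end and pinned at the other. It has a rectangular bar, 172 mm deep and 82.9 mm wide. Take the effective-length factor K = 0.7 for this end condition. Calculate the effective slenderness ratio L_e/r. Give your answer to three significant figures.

λ ≈ 25.1

Buckling occurs about the weak axis: I_min = h·b³/12 with b = 82.9 mm (the shorter side).
I_min = 172×82.9³/12 = 8.166×10^6 mm⁴
A = 1.426×10^4 mm²;  r_min = √(I/A) = √(8.166×10^6/1.426×10^4) = 23.93 mm
L_e = K·L = 0.7 × 0.858 m = 0.6006 m = 600.60 mm
λ = L_e / r_min = 600.60 / 23.93 = 25.1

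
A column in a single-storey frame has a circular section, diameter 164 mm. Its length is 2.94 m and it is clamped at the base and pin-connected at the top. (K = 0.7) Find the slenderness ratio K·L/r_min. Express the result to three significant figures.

I = πd⁴/64 = π×164⁴/64 = 3.551×10^7 mm⁴
A = 2.112×10^4 mm²;  r_min = √(I/A) = √(3.551×10^7/2.112×10^4) = 41.00 mm
L_e = K·L = 0.7 × 2.94 m = 2.058 m = 2058.0 mm
λ = L_e / r_min = 2058.0 / 41.00 = 50.2

λ ≈ 50.2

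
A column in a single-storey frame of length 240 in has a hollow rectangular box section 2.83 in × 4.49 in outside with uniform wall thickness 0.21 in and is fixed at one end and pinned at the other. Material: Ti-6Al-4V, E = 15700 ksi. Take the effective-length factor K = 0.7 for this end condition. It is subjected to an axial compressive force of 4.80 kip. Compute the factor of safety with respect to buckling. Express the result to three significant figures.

Inner dimensions: h_i = 4.49 − 2×0.21 = 4.070 in, b_i = 2.83 − 2×0.21 = 2.410 in
Weak-axis I_min = (h_o·b_o³ − h_i·b_i³)/12 with b_o = 2.83, b_i = 2.410 in (shorter outer/inner sides).
I_min = (4.49×2.83³ − 4.070×2.410³)/12 = 3.733 in⁴
Effective length L_e = K·L = 0.7 × 240 = 168.0 in
P_cr = π²EI / L_e² = π² × 15700×10³ × 3.733 / 168.0² = 2.049×10^4 lb
Factor of safety n = P_cr / P = 20.495 / 4.80 = 4.27

n ≈ 4.27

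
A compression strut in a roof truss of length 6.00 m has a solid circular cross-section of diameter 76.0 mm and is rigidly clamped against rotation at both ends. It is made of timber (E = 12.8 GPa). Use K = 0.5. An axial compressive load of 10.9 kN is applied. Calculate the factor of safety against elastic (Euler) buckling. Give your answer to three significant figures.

n ≈ 2.11

I = πd⁴/64 = π×76.0⁴/64 = 1.638×10^6 mm⁴
I = 1.638×10^6 mm⁴ = 1.638×10^-6 m⁴
Effective length L_e = K·L = 0.5 × 6.00 = 3.000 m
P_cr = π²EI / L_e² = π² × 12.8×10⁹ × 1.638×10^-6 / 3.000² = 2.299×10^4 N
Factor of safety n = P_cr / P = 22.987 / 10.9 = 2.11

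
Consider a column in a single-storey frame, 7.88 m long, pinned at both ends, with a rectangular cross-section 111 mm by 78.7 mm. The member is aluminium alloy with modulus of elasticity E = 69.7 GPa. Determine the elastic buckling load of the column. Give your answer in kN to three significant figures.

Buckling occurs about the weak axis: I_min = h·b³/12 with b = 78.7 mm (the shorter side).
I_min = 111×78.7³/12 = 4.509×10^6 mm⁴
I = 4.509×10^6 mm⁴ = 4.509×10^-6 m⁴
Effective length L_e = K·L = 1 × 7.88 = 7.880 m
P_cr = π²EI / L_e² = π² × 69.7×10⁹ × 4.509×10^-6 / 7.880² = 4.995×10^4 N

P_cr ≈ 50.0 kN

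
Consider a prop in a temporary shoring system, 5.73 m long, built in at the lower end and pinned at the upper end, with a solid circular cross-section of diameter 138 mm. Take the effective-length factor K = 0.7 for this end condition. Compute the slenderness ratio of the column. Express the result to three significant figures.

For a solid circle r = d/4 = 138/4 = 34.50 mm
L_e = K·L = 0.7 × 5.73 m = 4.011 m = 4011.0 mm
λ = L_e / r_min = 4011.0 / 34.50 = 116

λ ≈ 116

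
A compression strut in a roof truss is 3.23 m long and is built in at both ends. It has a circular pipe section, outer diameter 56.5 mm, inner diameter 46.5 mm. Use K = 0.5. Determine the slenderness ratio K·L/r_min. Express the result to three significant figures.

d_o = 56.5 mm, d_i = 46.5 mm
I = π(d_o⁴ − d_i⁴)/64 = π(56.5⁴ − 46.50⁴)/64 = 2.707×10^5 mm⁴
A = 809.0 mm²;  r_min = √(I/A) = √(2.707×10^5/809.0) = 18.29 mm
L_e = K·L = 0.5 × 3.23 m = 1.615 m = 1615.0 mm
λ = L_e / r_min = 1615.0 / 18.29 = 88.3

λ ≈ 88.3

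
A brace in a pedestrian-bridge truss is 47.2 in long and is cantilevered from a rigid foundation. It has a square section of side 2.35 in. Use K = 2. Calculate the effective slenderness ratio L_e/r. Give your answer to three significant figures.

λ ≈ 139

For a square r = a/√12 = 2.35/√12 = 0.6784 in
L_e = K·L = 2 × 47.2 = 94.40 in
λ = L_e / r_min = 94.400 / 0.6784 = 139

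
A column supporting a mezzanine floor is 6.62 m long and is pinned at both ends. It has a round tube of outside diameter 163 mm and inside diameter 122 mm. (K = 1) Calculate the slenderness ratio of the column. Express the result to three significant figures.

d_o = 163 mm, d_i = 122 mm
I = π(d_o⁴ − d_i⁴)/64 = π(163⁴ − 122.0⁴)/64 = 2.378×10^7 mm⁴
A = 9.177×10^3 mm²;  r_min = √(I/A) = √(2.378×10^7/9.177×10^3) = 50.90 mm
L_e = K·L = 1 × 6.62 m = 6.620 m = 6620.0 mm
λ = L_e / r_min = 6620.0 / 50.90 = 130

λ ≈ 130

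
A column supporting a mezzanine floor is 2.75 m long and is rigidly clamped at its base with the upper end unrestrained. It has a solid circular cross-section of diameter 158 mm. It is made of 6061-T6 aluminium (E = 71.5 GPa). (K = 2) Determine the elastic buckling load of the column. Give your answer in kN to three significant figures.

P_cr ≈ 714 kN

I = πd⁴/64 = π×158⁴/64 = 3.059×10^7 mm⁴
I = 3.059×10^7 mm⁴ = 3.059×10^-5 m⁴
Effective length L_e = K·L = 2 × 2.75 = 5.500 m
P_cr = π²EI / L_e² = π² × 71.5×10⁹ × 3.059×10^-5 / 5.500² = 7.136×10^5 N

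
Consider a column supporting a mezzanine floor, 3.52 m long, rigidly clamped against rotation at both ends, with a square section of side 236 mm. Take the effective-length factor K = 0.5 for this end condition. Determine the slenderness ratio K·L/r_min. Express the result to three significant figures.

For a square r = a/√12 = 236/√12 = 68.13 mm
L_e = K·L = 0.5 × 3.52 m = 1.760 m = 1760.0 mm
λ = L_e / r_min = 1760.0 / 68.13 = 25.8

λ ≈ 25.8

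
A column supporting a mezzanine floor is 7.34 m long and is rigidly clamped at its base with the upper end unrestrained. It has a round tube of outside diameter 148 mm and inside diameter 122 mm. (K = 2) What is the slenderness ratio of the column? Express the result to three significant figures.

d_o = 148 mm, d_i = 122 mm
I = π(d_o⁴ − d_i⁴)/64 = π(148⁴ − 122.0⁴)/64 = 1.268×10^7 mm⁴
A = 5.513×10^3 mm²;  r_min = √(I/A) = √(1.268×10^7/5.513×10^3) = 47.95 mm
L_e = K·L = 2 × 7.34 m = 14.68 m = 14680 mm
λ = L_e / r_min = 14680 / 47.95 = 306

λ ≈ 306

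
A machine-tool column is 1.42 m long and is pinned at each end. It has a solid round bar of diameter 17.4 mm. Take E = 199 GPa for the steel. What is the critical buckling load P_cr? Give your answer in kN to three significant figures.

P_cr ≈ 4.38 kN

I = πd⁴/64 = π×17.4⁴/64 = 4.500×10^3 mm⁴
I = 4.500×10^3 mm⁴ = 4.500×10^-9 m⁴
Effective length L_e = K·L = 1 × 1.42 = 1.420 m
P_cr = π²EI / L_e² = π² × 199×10⁹ × 4.500×10^-9 / 1.420² = 4.383×10^3 N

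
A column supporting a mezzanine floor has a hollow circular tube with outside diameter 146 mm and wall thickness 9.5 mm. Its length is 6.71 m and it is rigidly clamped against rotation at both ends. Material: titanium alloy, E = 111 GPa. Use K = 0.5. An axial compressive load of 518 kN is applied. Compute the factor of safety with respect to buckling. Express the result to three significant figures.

n ≈ 1.79

Inner diameter d_i = 146 − 2×9.5 = 127.0 mm
I = π(d_o⁴ − d_i⁴)/64 = π(146⁴ − 127.0⁴)/64 = 9.534×10^6 mm⁴
I = 9.534×10^6 mm⁴ = 9.534×10^-6 m⁴
Effective length L_e = K·L = 0.5 × 6.71 = 3.355 m
P_cr = π²EI / L_e² = π² × 111×10⁹ × 9.534×10^-6 / 3.355² = 9.279×10^5 N
Factor of safety n = P_cr / P = 927.94 / 518 = 1.79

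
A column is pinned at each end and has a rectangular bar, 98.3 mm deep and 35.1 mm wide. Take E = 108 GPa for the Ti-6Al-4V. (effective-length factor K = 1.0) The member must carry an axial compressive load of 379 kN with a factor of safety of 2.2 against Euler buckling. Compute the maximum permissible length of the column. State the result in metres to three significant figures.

Buckling occurs about the weak axis: I_min = h·b³/12 with b = 35.1 mm (the shorter side).
I_min = 98.3×35.1³/12 = 3.542×10^5 mm⁴
I = 3.542×10^-7 m⁴
Required critical load P_cr = n·P = 2.2 × 379 = 833.8 kN = 8.338×10^5 N
From P_cr = π²EI/(K·L)²:  L = (1/K)·√(π²EI/P_cr) = (1/1)·√(π²×1.08×10^11×3.542×10^-7/8.338×10^5)
L = 0.673 m

L_max ≈ 0.673 m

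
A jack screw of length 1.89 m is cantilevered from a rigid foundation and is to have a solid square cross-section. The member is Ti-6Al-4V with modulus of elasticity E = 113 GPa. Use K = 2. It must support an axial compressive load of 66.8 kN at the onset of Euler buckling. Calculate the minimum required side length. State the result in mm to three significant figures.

a ≈ 56.6 mm

L_e = K·L = 2 × 1.89 = 3.780 m
Required I = P_cr·L_e²/(π²E) = 6.680×10^4 × 3.780² / (π² × 1.13×10^11) = 8.558×10^-7 m⁴
I_req = 8.558×10^5 mm⁴
Solid square: I = a⁴/12  ⇒  a = (12I)^(1/4) = (12×8.558×10^5)^(1/4) = 56.6 mm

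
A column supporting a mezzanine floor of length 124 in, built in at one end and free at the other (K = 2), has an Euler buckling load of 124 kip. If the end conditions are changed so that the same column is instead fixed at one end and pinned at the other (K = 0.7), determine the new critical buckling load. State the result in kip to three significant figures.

P_cr ≈ 1010 kip

P_cr ∝ 1/K², so P_cr,new = P_cr,old × (K_old/K_new)² = 124 × (2/0.7)²
= 124 × 8.163 = 1010 kip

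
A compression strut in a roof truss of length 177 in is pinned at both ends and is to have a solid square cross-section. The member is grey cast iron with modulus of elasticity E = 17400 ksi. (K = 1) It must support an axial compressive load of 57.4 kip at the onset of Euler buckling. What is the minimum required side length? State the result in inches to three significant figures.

a ≈ 3.35 in

L_e = K·L = 1 × 177 = 177.0 in
Required I = P_cr·L_e²/(π²E) = 5.740×10^4 × 177.0² / (π² × 1.74×10^7) = 10.47 in⁴
Solid square: I = a⁴/12  ⇒  a = (12I)^(1/4) = (12×10.47)^(1/4) = 3.35 in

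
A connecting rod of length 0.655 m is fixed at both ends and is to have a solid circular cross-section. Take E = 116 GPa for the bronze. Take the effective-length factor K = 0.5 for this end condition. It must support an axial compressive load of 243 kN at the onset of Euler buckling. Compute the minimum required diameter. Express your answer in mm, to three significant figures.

d ≈ 26.1 mm

L_e = K·L = 0.5 × 0.655 = 0.3275 m
Required I = P_cr·L_e²/(π²E) = 2.430×10^5 × 0.3275² / (π² × 1.16×10^11) = 2.277×10^-8 m⁴
I_req = 2.277×10^4 mm⁴
Solid circle: I = πd⁴/64  ⇒  d = (64I/π)^(1/4) = (64×2.277×10^4/π)^(1/4) = 26.1 mm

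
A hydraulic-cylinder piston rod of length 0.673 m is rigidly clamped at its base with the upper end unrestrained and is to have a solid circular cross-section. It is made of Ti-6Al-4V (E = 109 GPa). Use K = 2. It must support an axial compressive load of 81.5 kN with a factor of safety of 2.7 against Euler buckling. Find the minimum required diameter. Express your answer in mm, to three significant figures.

Required P_cr = n·P = 2.7 × 81.5 = 220.0 kN
L_e = K·L = 2 × 0.673 = 1.346 m
Required I = P_cr·L_e²/(π²E) = 2.200×10^5 × 1.346² / (π² × 1.09×10^11) = 3.706×10^-7 m⁴
I_req = 3.706×10^5 mm⁴
Solid circle: I = πd⁴/64  ⇒  d = (64I/π)^(1/4) = (64×3.706×10^5/π)^(1/4) = 52.4 mm

d ≈ 52.4 mm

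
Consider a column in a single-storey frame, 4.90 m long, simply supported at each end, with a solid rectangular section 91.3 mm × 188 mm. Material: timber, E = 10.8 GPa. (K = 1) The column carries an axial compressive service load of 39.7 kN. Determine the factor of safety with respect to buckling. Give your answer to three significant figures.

Buckling occurs about the weak axis: I_min = h·b³/12 with b = 91.3 mm (the shorter side).
I_min = 188×91.3³/12 = 1.192×10^7 mm⁴
I = 1.192×10^7 mm⁴ = 1.192×10^-5 m⁴
Effective length L_e = K·L = 1 × 4.90 = 4.900 m
P_cr = π²EI / L_e² = π² × 10.8×10⁹ × 1.192×10^-5 / 4.900² = 5.293×10^4 N
Factor of safety n = P_cr / P = 52.932 / 39.7 = 1.33

n ≈ 1.33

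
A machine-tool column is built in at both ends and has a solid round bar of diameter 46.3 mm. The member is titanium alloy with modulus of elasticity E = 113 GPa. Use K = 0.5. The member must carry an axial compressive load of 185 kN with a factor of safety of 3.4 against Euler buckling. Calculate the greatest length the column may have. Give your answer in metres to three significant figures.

I = πd⁴/64 = π×46.3⁴/64 = 2.256×10^5 mm⁴
I = 2.256×10^-7 m⁴
Required critical load P_cr = n·P = 3.4 × 185 = 629.0 kN = 6.290×10^5 N
From P_cr = π²EI/(K·L)²:  L = (1/K)·√(π²EI/P_cr) = (1/0.5)·√(π²×1.13×10^11×2.256×10^-7/6.290×10^5)
L = 1.26 m

L_max ≈ 1.26 m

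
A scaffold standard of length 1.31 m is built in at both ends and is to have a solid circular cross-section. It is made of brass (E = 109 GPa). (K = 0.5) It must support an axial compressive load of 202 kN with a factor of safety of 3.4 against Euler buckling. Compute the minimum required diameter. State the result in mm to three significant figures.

Required P_cr = n·P = 3.4 × 202 = 686.8 kN
L_e = K·L = 0.5 × 1.31 = 0.6550 m
Required I = P_cr·L_e²/(π²E) = 6.868×10^5 × 0.6550² / (π² × 1.09×10^11) = 2.739×10^-7 m⁴
I_req = 2.739×10^5 mm⁴
Solid circle: I = πd⁴/64  ⇒  d = (64I/π)^(1/4) = (64×2.739×10^5/π)^(1/4) = 48.6 mm

d ≈ 48.6 mm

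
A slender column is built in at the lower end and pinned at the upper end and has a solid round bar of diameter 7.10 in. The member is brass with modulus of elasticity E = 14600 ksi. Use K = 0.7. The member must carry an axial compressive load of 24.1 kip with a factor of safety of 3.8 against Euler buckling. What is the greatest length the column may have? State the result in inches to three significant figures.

L_max ≈ 633 in

I = πd⁴/64 = π×7.10⁴/64 = 124.7 in⁴
Required critical load P_cr = n·P = 3.8 × 24.1 = 91.58 kip = 9.158×10^4 lb
From P_cr = π²EI/(K·L)²:  L = (1/K)·√(π²EI/P_cr) = (1/0.7)·√(π²×1.46×10^7×124.7/9.158×10^4)
L = 633 in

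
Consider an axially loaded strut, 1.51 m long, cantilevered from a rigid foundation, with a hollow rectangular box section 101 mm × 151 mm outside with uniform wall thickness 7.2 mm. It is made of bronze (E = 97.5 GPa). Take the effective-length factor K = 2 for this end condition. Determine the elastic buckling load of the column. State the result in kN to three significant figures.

P_cr ≈ 588 kN

Inner dimensions: h_i = 151 − 2×7.2 = 136.6 mm, b_i = 101 − 2×7.2 = 86.60 mm
Weak-axis I_min = (h_o·b_o³ − h_i·b_i³)/12 with b_o = 101, b_i = 86.60 mm (shorter outer/inner sides).
I_min = (151×101³ − 136.6×86.60³)/12 = 5.572×10^6 mm⁴
I = 5.572×10^6 mm⁴ = 5.572×10^-6 m⁴
Effective length L_e = K·L = 2 × 1.51 = 3.020 m
P_cr = π²EI / L_e² = π² × 97.5×10⁹ × 5.572×10^-6 / 3.020² = 5.879×10^5 N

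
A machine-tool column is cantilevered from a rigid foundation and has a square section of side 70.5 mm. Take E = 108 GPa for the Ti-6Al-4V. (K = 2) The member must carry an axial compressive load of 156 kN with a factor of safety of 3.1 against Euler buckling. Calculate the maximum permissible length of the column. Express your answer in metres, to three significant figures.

I = a⁴/12 = 70.5⁴/12 = 2.059×10^6 mm⁴
I = 2.059×10^-6 m⁴
Required critical load P_cr = n·P = 3.1 × 156 = 483.6 kN = 4.836×10^5 N
From P_cr = π²EI/(K·L)²:  L = (1/K)·√(π²EI/P_cr) = (1/2)·√(π²×1.08×10^11×2.059×10^-6/4.836×10^5)
L = 1.07 m

L_max ≈ 1.07 m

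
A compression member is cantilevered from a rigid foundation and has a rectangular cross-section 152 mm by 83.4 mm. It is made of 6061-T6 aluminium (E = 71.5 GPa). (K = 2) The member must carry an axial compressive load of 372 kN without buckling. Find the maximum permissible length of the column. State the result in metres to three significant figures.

Buckling occurs about the weak axis: I_min = h·b³/12 with b = 83.4 mm (the shorter side).
I_min = 152×83.4³/12 = 7.348×10^6 mm⁴
I = 7.348×10^-6 m⁴
At the buckling limit P_cr = P = 3.720×10^5 N
From P_cr = π²EI/(K·L)²:  L = (1/K)·√(π²EI/P_cr) = (1/2)·√(π²×7.15×10^10×7.348×10^-6/3.720×10^5)
L = 1.87 m

L_max ≈ 1.87 m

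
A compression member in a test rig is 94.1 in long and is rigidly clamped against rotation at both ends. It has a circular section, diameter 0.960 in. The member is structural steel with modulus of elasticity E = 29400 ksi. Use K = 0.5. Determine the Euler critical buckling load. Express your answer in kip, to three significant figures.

I = πd⁴/64 = π×0.960⁴/64 = 4.169×10^-2 in⁴
Effective length L_e = K·L = 0.5 × 94.1 = 47.05 in
P_cr = π²EI / L_e² = π² × 29400×10³ × 4.169×10^-2 / 47.05² = 5.465×10^3 lb

P_cr ≈ 5.46 kip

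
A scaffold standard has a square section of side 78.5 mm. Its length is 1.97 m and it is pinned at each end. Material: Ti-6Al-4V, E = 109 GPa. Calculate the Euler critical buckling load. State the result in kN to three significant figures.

P_cr ≈ 877 kN

I = a⁴/12 = 78.5⁴/12 = 3.164×10^6 mm⁴
I = 3.164×10^6 mm⁴ = 3.164×10^-6 m⁴
Effective length L_e = K·L = 1 × 1.97 = 1.970 m
P_cr = π²EI / L_e² = π² × 109×10⁹ × 3.164×10^-6 / 1.970² = 8.772×10^5 N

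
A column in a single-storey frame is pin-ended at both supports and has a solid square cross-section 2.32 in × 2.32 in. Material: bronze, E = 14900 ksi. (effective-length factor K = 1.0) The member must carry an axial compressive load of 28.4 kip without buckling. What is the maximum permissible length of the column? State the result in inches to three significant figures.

L_max ≈ 112 in

I = a⁴/12 = 2.32⁴/12 = 2.414 in⁴
At the buckling limit P_cr = P = 2.840×10^4 lb
From P_cr = π²EI/(K·L)²:  L = (1/K)·√(π²EI/P_cr) = (1/1)·√(π²×1.49×10^7×2.414/2.840×10^4)
L = 112 in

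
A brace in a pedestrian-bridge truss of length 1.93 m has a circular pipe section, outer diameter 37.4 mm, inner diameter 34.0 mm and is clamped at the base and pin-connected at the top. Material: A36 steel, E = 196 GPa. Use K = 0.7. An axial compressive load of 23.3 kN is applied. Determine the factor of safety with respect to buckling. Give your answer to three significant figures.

d_o = 37.4 mm, d_i = 34.0 mm
I = π(d_o⁴ − d_i⁴)/64 = π(37.4⁴ − 34.00⁴)/64 = 3.044×10^4 mm⁴
I = 3.044×10^4 mm⁴ = 3.044×10^-8 m⁴
Effective length L_e = K·L = 0.7 × 1.93 = 1.351 m
P_cr = π²EI / L_e² = π² × 196×10⁹ × 3.044×10^-8 / 1.351² = 3.227×10^4 N
Factor of safety n = P_cr / P = 32.266 / 23.3 = 1.38

n ≈ 1.38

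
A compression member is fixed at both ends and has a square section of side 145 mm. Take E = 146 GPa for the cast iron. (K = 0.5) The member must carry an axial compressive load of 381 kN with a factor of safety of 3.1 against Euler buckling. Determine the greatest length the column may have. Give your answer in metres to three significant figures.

I = a⁴/12 = 145⁴/12 = 3.684×10^7 mm⁴
I = 3.684×10^-5 m⁴
Required critical load P_cr = n·P = 3.1 × 381 = 1181 kN = 1.181×10^6 N
From P_cr = π²EI/(K·L)²:  L = (1/K)·√(π²EI/P_cr) = (1/0.5)·√(π²×1.46×10^11×3.684×10^-5/1.181×10^6)
L = 13.4 m

L_max ≈ 13.4 m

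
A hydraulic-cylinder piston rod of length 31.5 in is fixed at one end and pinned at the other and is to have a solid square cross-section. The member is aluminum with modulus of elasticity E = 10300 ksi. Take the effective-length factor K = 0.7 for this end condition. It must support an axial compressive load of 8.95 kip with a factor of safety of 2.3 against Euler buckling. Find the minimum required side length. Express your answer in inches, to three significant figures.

Required P_cr = n·P = 2.3 × 8.95 = 20.58 kip
L_e = K·L = 0.7 × 31.5 = 22.05 in
Required I = P_cr·L_e²/(π²E) = 2.058×10^4 × 22.05² / (π² × 1.03×10^7) = 9.845×10^-2 in⁴
Solid square: I = a⁴/12  ⇒  a = (12I)^(1/4) = (12×9.845×10^-2)^(1/4) = 1.04 in

a ≈ 1.04 in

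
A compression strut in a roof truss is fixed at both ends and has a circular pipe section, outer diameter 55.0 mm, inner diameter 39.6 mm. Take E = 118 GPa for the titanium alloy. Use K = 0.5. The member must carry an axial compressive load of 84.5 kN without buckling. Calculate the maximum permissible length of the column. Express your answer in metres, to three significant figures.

L_max ≈ 4.26 m

d_o = 55.0 mm, d_i = 39.6 mm
I = π(d_o⁴ − d_i⁴)/64 = π(55.0⁴ − 39.60⁴)/64 = 3.285×10^5 mm⁴
I = 3.285×10^-7 m⁴
At the buckling limit P_cr = P = 8.450×10^4 N
From P_cr = π²EI/(K·L)²:  L = (1/K)·√(π²EI/P_cr) = (1/0.5)·√(π²×1.18×10^11×3.285×10^-7/8.450×10^4)
L = 4.26 m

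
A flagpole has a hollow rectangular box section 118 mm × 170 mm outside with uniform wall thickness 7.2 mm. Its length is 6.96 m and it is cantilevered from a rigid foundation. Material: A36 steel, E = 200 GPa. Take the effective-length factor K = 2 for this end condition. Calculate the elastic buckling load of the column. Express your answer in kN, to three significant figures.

P_cr ≈ 90.2 kN

Inner dimensions: h_i = 170 − 2×7.2 = 155.6 mm, b_i = 118 − 2×7.2 = 103.6 mm
Weak-axis I_min = (h_o·b_o³ − h_i·b_i³)/12 with b_o = 118, b_i = 103.6 mm (shorter outer/inner sides).
I_min = (170×118³ − 155.6×103.6³)/12 = 8.858×10^6 mm⁴
I = 8.858×10^6 mm⁴ = 8.858×10^-6 m⁴
Effective length L_e = K·L = 2 × 6.96 = 13.92 m
P_cr = π²EI / L_e² = π² × 200×10⁹ × 8.858×10^-6 / 13.92² = 9.024×10^4 N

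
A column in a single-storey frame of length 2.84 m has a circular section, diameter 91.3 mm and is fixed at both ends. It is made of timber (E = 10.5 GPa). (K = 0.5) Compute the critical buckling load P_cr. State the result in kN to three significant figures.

I = πd⁴/64 = π×91.3⁴/64 = 3.411×10^6 mm⁴
I = 3.411×10^6 mm⁴ = 3.411×10^-6 m⁴
Effective length L_e = K·L = 0.5 × 2.84 = 1.420 m
P_cr = π²EI / L_e² = π² × 10.5×10⁹ × 3.411×10^-6 / 1.420² = 1.753×10^5 N

P_cr ≈ 175 kN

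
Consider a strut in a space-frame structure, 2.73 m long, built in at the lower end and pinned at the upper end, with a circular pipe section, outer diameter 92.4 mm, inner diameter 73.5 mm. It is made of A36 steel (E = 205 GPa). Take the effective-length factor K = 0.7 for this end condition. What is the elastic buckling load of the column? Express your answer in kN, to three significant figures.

d_o = 92.4 mm, d_i = 73.5 mm
I = π(d_o⁴ − d_i⁴)/64 = π(92.4⁴ − 73.50⁴)/64 = 2.146×10^6 mm⁴
I = 2.146×10^6 mm⁴ = 2.146×10^-6 m⁴
Effective length L_e = K·L = 0.7 × 2.73 = 1.911 m
P_cr = π²EI / L_e² = π² × 205×10⁹ × 2.146×10^-6 / 1.911² = 1.189×10^6 N

P_cr ≈ 1190 kN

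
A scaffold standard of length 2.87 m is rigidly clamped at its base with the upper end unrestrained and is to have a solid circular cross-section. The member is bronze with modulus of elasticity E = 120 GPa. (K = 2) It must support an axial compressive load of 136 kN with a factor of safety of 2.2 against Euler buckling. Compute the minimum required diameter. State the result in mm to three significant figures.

d ≈ 114 mm

Required P_cr = n·P = 2.2 × 136 = 299.2 kN
L_e = K·L = 2 × 2.87 = 5.740 m
Required I = P_cr·L_e²/(π²E) = 2.992×10^5 × 5.740² / (π² × 1.20×10^11) = 8.323×10^-6 m⁴
I_req = 8.323×10^6 mm⁴
Solid circle: I = πd⁴/64  ⇒  d = (64I/π)^(1/4) = (64×8.323×10^6/π)^(1/4) = 114 mm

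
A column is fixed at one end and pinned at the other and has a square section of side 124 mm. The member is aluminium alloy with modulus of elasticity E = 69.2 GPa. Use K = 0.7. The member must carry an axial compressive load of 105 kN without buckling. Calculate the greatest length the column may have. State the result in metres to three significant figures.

L_max ≈ 16.2 m

I = a⁴/12 = 124⁴/12 = 1.970×10^7 mm⁴
I = 1.970×10^-5 m⁴
At the buckling limit P_cr = P = 1.050×10^5 N
From P_cr = π²EI/(K·L)²:  L = (1/K)·√(π²EI/P_cr) = (1/0.7)·√(π²×6.92×10^10×1.970×10^-5/1.050×10^5)
L = 16.2 m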